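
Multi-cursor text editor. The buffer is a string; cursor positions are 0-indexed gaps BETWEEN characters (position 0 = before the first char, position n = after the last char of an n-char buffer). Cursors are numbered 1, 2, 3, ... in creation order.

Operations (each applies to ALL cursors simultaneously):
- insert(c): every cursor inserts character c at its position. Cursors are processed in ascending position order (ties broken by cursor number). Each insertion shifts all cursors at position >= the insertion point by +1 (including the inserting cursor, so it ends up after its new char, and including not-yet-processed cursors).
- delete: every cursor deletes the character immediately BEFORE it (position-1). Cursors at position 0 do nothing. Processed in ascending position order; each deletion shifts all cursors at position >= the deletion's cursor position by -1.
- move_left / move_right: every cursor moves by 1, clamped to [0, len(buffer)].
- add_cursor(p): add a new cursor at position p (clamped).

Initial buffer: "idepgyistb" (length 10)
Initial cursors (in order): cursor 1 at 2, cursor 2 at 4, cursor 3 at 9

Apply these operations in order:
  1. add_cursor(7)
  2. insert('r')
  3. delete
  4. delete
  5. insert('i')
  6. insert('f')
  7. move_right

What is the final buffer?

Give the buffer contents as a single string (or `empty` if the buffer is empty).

After op 1 (add_cursor(7)): buffer="idepgyistb" (len 10), cursors c1@2 c2@4 c4@7 c3@9, authorship ..........
After op 2 (insert('r')): buffer="idreprgyirstrb" (len 14), cursors c1@3 c2@6 c4@10 c3@13, authorship ..1..2...4..3.
After op 3 (delete): buffer="idepgyistb" (len 10), cursors c1@2 c2@4 c4@7 c3@9, authorship ..........
After op 4 (delete): buffer="iegysb" (len 6), cursors c1@1 c2@2 c4@4 c3@5, authorship ......
After op 5 (insert('i')): buffer="iieigyisib" (len 10), cursors c1@2 c2@4 c4@7 c3@9, authorship .1.2..4.3.
After op 6 (insert('f')): buffer="iifeifgyifsifb" (len 14), cursors c1@3 c2@6 c4@10 c3@13, authorship .11.22..44.33.
After op 7 (move_right): buffer="iifeifgyifsifb" (len 14), cursors c1@4 c2@7 c4@11 c3@14, authorship .11.22..44.33.

Answer: iifeifgyifsifb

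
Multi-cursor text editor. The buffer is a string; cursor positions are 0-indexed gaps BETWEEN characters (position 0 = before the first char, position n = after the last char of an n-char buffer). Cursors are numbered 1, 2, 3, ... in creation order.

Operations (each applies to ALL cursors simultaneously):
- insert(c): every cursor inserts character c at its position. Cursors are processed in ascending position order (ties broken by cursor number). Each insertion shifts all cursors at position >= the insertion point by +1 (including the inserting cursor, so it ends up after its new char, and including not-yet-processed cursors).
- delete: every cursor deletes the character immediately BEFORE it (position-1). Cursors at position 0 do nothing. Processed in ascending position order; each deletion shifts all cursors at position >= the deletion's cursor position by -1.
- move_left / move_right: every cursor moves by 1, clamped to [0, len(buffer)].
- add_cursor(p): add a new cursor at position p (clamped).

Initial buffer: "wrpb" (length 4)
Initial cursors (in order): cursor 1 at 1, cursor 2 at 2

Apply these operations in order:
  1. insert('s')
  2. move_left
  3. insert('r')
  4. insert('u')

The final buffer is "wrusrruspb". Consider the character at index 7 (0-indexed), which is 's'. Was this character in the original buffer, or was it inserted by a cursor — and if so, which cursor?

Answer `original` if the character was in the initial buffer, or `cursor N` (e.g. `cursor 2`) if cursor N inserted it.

After op 1 (insert('s')): buffer="wsrspb" (len 6), cursors c1@2 c2@4, authorship .1.2..
After op 2 (move_left): buffer="wsrspb" (len 6), cursors c1@1 c2@3, authorship .1.2..
After op 3 (insert('r')): buffer="wrsrrspb" (len 8), cursors c1@2 c2@5, authorship .11.22..
After op 4 (insert('u')): buffer="wrusrruspb" (len 10), cursors c1@3 c2@7, authorship .111.222..
Authorship (.=original, N=cursor N): . 1 1 1 . 2 2 2 . .
Index 7: author = 2

Answer: cursor 2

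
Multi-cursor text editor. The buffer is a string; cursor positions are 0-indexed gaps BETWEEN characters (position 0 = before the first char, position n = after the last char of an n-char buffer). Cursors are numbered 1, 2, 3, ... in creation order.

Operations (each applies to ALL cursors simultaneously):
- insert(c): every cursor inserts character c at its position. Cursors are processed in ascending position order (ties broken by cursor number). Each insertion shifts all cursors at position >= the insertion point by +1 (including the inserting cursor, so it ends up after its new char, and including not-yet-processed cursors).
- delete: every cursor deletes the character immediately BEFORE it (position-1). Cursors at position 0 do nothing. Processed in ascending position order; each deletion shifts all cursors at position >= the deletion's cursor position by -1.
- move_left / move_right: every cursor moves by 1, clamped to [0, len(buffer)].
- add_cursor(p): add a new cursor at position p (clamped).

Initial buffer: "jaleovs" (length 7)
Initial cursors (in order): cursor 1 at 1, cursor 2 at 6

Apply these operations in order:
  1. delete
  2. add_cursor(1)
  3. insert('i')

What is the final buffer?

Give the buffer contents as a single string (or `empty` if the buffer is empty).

After op 1 (delete): buffer="aleos" (len 5), cursors c1@0 c2@4, authorship .....
After op 2 (add_cursor(1)): buffer="aleos" (len 5), cursors c1@0 c3@1 c2@4, authorship .....
After op 3 (insert('i')): buffer="iaileois" (len 8), cursors c1@1 c3@3 c2@7, authorship 1.3...2.

Answer: iaileois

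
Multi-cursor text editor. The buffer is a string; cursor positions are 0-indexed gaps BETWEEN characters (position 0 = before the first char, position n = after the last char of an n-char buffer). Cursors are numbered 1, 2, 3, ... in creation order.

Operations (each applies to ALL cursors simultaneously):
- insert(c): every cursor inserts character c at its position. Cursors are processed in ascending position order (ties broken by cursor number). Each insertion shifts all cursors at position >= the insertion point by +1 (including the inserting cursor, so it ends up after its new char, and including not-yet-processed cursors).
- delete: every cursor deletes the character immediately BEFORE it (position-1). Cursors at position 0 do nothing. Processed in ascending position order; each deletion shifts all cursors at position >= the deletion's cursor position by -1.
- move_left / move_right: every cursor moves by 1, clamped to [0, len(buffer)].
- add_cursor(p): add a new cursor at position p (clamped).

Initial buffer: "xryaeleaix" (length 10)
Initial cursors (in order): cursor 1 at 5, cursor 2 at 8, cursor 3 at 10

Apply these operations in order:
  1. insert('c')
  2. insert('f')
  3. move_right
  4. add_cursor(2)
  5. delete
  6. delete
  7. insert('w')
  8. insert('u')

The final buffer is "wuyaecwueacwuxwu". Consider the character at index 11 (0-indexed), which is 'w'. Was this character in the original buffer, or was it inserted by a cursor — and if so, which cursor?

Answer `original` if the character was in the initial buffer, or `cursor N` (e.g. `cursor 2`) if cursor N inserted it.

After op 1 (insert('c')): buffer="xryaecleacixc" (len 13), cursors c1@6 c2@10 c3@13, authorship .....1...2..3
After op 2 (insert('f')): buffer="xryaecfleacfixcf" (len 16), cursors c1@7 c2@12 c3@16, authorship .....11...22..33
After op 3 (move_right): buffer="xryaecfleacfixcf" (len 16), cursors c1@8 c2@13 c3@16, authorship .....11...22..33
After op 4 (add_cursor(2)): buffer="xryaecfleacfixcf" (len 16), cursors c4@2 c1@8 c2@13 c3@16, authorship .....11...22..33
After op 5 (delete): buffer="xyaecfeacfxc" (len 12), cursors c4@1 c1@6 c2@10 c3@12, authorship ....11..22.3
After op 6 (delete): buffer="yaeceacx" (len 8), cursors c4@0 c1@4 c2@7 c3@8, authorship ...1..2.
After op 7 (insert('w')): buffer="wyaecweacwxw" (len 12), cursors c4@1 c1@6 c2@10 c3@12, authorship 4...11..22.3
After op 8 (insert('u')): buffer="wuyaecwueacwuxwu" (len 16), cursors c4@2 c1@8 c2@13 c3@16, authorship 44...111..222.33
Authorship (.=original, N=cursor N): 4 4 . . . 1 1 1 . . 2 2 2 . 3 3
Index 11: author = 2

Answer: cursor 2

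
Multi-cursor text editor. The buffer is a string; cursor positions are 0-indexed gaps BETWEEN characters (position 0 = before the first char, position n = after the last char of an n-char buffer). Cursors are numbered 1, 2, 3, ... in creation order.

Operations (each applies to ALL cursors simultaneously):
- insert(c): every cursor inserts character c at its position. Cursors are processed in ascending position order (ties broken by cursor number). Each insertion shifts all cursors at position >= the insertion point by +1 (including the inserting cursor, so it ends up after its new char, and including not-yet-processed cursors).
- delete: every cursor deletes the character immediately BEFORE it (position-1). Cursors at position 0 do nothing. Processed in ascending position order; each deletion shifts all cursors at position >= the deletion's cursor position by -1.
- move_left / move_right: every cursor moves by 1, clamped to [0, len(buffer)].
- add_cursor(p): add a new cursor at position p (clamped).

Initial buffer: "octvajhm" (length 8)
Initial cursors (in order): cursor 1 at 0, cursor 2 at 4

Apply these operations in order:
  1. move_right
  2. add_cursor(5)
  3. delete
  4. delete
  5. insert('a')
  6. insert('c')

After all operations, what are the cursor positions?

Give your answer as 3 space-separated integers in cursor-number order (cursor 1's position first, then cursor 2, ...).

Answer: 6 6 6

Derivation:
After op 1 (move_right): buffer="octvajhm" (len 8), cursors c1@1 c2@5, authorship ........
After op 2 (add_cursor(5)): buffer="octvajhm" (len 8), cursors c1@1 c2@5 c3@5, authorship ........
After op 3 (delete): buffer="ctjhm" (len 5), cursors c1@0 c2@2 c3@2, authorship .....
After op 4 (delete): buffer="jhm" (len 3), cursors c1@0 c2@0 c3@0, authorship ...
After op 5 (insert('a')): buffer="aaajhm" (len 6), cursors c1@3 c2@3 c3@3, authorship 123...
After op 6 (insert('c')): buffer="aaacccjhm" (len 9), cursors c1@6 c2@6 c3@6, authorship 123123...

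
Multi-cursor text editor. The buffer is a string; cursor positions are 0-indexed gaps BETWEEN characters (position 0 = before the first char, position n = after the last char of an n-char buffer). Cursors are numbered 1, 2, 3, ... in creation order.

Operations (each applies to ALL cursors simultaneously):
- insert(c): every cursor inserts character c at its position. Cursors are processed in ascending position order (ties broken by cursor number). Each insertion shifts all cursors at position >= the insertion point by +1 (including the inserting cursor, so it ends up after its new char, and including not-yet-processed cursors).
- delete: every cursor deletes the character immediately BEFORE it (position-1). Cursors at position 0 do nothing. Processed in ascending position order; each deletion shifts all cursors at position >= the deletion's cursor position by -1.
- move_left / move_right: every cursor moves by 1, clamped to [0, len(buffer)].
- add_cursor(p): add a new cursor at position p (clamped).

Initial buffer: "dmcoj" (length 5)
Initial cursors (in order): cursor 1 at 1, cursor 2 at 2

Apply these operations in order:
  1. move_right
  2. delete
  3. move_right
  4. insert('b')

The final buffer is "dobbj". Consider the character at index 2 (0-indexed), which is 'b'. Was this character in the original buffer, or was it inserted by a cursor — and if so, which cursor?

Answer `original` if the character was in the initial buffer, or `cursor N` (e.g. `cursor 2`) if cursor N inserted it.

Answer: cursor 1

Derivation:
After op 1 (move_right): buffer="dmcoj" (len 5), cursors c1@2 c2@3, authorship .....
After op 2 (delete): buffer="doj" (len 3), cursors c1@1 c2@1, authorship ...
After op 3 (move_right): buffer="doj" (len 3), cursors c1@2 c2@2, authorship ...
After op 4 (insert('b')): buffer="dobbj" (len 5), cursors c1@4 c2@4, authorship ..12.
Authorship (.=original, N=cursor N): . . 1 2 .
Index 2: author = 1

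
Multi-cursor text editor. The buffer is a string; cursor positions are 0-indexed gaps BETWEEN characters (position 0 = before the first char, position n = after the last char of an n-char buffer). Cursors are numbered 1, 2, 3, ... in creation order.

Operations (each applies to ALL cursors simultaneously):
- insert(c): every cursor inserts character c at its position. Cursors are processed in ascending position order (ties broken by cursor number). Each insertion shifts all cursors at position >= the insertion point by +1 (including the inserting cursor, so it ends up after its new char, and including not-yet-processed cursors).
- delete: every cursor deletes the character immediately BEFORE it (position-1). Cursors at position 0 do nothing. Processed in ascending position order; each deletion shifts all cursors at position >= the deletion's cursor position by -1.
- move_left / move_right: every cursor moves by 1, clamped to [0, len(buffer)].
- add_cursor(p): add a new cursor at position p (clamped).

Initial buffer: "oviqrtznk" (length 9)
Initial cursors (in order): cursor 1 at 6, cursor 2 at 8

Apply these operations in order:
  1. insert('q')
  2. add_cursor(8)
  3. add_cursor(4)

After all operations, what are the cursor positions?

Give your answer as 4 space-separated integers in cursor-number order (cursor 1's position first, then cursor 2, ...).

Answer: 7 10 8 4

Derivation:
After op 1 (insert('q')): buffer="oviqrtqznqk" (len 11), cursors c1@7 c2@10, authorship ......1..2.
After op 2 (add_cursor(8)): buffer="oviqrtqznqk" (len 11), cursors c1@7 c3@8 c2@10, authorship ......1..2.
After op 3 (add_cursor(4)): buffer="oviqrtqznqk" (len 11), cursors c4@4 c1@7 c3@8 c2@10, authorship ......1..2.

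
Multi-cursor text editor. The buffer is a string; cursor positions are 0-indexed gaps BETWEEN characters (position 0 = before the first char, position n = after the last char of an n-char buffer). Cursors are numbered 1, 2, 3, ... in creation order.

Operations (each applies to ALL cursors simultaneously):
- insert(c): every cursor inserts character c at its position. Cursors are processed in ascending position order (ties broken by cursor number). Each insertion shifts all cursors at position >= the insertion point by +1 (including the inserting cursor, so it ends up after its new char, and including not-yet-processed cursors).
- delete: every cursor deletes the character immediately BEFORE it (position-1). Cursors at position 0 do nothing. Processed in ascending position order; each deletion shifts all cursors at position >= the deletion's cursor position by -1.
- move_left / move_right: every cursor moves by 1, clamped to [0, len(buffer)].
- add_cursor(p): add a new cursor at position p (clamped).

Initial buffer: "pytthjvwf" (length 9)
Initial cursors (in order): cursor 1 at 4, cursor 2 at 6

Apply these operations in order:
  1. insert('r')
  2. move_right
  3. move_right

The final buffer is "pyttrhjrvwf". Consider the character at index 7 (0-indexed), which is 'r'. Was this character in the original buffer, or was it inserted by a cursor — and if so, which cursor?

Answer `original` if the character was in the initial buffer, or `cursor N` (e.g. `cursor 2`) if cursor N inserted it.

Answer: cursor 2

Derivation:
After op 1 (insert('r')): buffer="pyttrhjrvwf" (len 11), cursors c1@5 c2@8, authorship ....1..2...
After op 2 (move_right): buffer="pyttrhjrvwf" (len 11), cursors c1@6 c2@9, authorship ....1..2...
After op 3 (move_right): buffer="pyttrhjrvwf" (len 11), cursors c1@7 c2@10, authorship ....1..2...
Authorship (.=original, N=cursor N): . . . . 1 . . 2 . . .
Index 7: author = 2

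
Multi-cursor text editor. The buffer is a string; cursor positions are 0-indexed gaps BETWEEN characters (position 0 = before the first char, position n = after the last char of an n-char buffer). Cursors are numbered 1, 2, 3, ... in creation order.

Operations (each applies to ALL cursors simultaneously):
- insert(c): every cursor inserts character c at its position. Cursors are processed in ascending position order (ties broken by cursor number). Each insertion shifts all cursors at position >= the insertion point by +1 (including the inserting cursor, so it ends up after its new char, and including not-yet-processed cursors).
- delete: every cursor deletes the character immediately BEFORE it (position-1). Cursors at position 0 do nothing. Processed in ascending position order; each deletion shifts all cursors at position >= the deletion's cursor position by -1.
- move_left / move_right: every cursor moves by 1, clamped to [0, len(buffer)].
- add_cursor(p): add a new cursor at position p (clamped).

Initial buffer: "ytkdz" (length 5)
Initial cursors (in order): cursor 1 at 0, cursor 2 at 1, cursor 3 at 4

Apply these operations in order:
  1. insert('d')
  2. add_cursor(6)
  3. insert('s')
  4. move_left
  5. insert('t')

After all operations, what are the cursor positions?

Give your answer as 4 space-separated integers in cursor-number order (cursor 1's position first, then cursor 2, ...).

Answer: 2 6 14 11

Derivation:
After op 1 (insert('d')): buffer="dydtkddz" (len 8), cursors c1@1 c2@3 c3@7, authorship 1.2...3.
After op 2 (add_cursor(6)): buffer="dydtkddz" (len 8), cursors c1@1 c2@3 c4@6 c3@7, authorship 1.2...3.
After op 3 (insert('s')): buffer="dsydstkdsdsz" (len 12), cursors c1@2 c2@5 c4@9 c3@11, authorship 11.22...433.
After op 4 (move_left): buffer="dsydstkdsdsz" (len 12), cursors c1@1 c2@4 c4@8 c3@10, authorship 11.22...433.
After op 5 (insert('t')): buffer="dtsydtstkdtsdtsz" (len 16), cursors c1@2 c2@6 c4@11 c3@14, authorship 111.222...44333.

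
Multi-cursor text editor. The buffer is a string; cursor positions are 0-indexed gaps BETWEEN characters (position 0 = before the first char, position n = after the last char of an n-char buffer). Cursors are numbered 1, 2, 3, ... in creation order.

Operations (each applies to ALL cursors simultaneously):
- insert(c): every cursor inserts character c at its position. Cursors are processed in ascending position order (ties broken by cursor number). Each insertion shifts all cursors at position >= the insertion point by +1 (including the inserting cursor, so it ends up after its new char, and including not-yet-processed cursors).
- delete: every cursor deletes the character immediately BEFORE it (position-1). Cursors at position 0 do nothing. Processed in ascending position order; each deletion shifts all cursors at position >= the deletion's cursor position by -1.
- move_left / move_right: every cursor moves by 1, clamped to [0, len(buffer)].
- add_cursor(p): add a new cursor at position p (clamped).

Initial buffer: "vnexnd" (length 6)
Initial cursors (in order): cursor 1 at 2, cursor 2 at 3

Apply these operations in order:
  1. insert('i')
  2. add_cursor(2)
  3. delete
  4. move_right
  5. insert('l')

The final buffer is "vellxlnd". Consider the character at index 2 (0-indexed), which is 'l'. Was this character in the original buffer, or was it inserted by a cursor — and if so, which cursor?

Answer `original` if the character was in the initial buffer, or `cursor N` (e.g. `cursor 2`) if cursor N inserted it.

Answer: cursor 1

Derivation:
After op 1 (insert('i')): buffer="vnieixnd" (len 8), cursors c1@3 c2@5, authorship ..1.2...
After op 2 (add_cursor(2)): buffer="vnieixnd" (len 8), cursors c3@2 c1@3 c2@5, authorship ..1.2...
After op 3 (delete): buffer="vexnd" (len 5), cursors c1@1 c3@1 c2@2, authorship .....
After op 4 (move_right): buffer="vexnd" (len 5), cursors c1@2 c3@2 c2@3, authorship .....
After op 5 (insert('l')): buffer="vellxlnd" (len 8), cursors c1@4 c3@4 c2@6, authorship ..13.2..
Authorship (.=original, N=cursor N): . . 1 3 . 2 . .
Index 2: author = 1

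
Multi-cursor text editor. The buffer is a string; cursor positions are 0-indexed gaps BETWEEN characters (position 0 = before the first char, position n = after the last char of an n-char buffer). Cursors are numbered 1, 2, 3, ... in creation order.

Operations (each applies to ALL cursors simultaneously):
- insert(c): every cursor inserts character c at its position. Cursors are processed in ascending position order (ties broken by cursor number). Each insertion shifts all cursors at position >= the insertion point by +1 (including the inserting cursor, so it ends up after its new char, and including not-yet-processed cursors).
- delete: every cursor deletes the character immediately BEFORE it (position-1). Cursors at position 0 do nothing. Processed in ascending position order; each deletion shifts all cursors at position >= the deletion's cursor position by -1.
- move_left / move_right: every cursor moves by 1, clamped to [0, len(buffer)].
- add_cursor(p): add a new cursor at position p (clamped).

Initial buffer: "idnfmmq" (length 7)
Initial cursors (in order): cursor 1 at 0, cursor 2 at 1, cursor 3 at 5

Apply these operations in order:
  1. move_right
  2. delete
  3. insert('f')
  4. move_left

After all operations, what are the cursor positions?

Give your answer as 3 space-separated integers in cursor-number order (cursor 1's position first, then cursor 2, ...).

After op 1 (move_right): buffer="idnfmmq" (len 7), cursors c1@1 c2@2 c3@6, authorship .......
After op 2 (delete): buffer="nfmq" (len 4), cursors c1@0 c2@0 c3@3, authorship ....
After op 3 (insert('f')): buffer="ffnfmfq" (len 7), cursors c1@2 c2@2 c3@6, authorship 12...3.
After op 4 (move_left): buffer="ffnfmfq" (len 7), cursors c1@1 c2@1 c3@5, authorship 12...3.

Answer: 1 1 5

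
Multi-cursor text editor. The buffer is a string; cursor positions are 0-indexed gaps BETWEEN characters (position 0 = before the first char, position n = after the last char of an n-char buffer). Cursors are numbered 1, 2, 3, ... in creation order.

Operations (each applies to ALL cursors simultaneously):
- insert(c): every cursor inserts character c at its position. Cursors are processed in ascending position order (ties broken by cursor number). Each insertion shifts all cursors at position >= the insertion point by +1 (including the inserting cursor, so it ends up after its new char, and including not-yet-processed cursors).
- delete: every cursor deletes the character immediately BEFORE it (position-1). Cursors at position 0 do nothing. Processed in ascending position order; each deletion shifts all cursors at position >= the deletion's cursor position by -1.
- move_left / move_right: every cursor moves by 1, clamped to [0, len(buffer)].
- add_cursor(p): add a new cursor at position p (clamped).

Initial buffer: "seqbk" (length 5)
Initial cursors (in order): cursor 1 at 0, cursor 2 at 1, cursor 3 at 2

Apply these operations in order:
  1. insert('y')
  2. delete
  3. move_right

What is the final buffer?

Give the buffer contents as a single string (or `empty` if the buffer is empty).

Answer: seqbk

Derivation:
After op 1 (insert('y')): buffer="ysyeyqbk" (len 8), cursors c1@1 c2@3 c3@5, authorship 1.2.3...
After op 2 (delete): buffer="seqbk" (len 5), cursors c1@0 c2@1 c3@2, authorship .....
After op 3 (move_right): buffer="seqbk" (len 5), cursors c1@1 c2@2 c3@3, authorship .....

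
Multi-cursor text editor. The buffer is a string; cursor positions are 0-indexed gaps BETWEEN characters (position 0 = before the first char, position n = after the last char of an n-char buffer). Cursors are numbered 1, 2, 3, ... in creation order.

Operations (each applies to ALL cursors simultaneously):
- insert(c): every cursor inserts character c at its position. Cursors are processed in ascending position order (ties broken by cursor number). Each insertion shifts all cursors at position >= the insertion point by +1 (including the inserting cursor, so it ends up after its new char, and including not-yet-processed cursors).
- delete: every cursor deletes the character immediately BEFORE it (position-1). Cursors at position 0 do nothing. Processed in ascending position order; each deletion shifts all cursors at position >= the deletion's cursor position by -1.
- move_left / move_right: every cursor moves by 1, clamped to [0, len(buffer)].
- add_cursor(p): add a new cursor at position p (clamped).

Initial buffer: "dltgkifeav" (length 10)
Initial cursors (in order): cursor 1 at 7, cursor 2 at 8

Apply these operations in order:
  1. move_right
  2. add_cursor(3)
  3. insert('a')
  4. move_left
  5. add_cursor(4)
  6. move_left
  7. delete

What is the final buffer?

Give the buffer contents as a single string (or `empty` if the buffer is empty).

Answer: dagkieaav

Derivation:
After op 1 (move_right): buffer="dltgkifeav" (len 10), cursors c1@8 c2@9, authorship ..........
After op 2 (add_cursor(3)): buffer="dltgkifeav" (len 10), cursors c3@3 c1@8 c2@9, authorship ..........
After op 3 (insert('a')): buffer="dltagkifeaaav" (len 13), cursors c3@4 c1@10 c2@12, authorship ...3.....1.2.
After op 4 (move_left): buffer="dltagkifeaaav" (len 13), cursors c3@3 c1@9 c2@11, authorship ...3.....1.2.
After op 5 (add_cursor(4)): buffer="dltagkifeaaav" (len 13), cursors c3@3 c4@4 c1@9 c2@11, authorship ...3.....1.2.
After op 6 (move_left): buffer="dltagkifeaaav" (len 13), cursors c3@2 c4@3 c1@8 c2@10, authorship ...3.....1.2.
After op 7 (delete): buffer="dagkieaav" (len 9), cursors c3@1 c4@1 c1@5 c2@6, authorship .3.....2.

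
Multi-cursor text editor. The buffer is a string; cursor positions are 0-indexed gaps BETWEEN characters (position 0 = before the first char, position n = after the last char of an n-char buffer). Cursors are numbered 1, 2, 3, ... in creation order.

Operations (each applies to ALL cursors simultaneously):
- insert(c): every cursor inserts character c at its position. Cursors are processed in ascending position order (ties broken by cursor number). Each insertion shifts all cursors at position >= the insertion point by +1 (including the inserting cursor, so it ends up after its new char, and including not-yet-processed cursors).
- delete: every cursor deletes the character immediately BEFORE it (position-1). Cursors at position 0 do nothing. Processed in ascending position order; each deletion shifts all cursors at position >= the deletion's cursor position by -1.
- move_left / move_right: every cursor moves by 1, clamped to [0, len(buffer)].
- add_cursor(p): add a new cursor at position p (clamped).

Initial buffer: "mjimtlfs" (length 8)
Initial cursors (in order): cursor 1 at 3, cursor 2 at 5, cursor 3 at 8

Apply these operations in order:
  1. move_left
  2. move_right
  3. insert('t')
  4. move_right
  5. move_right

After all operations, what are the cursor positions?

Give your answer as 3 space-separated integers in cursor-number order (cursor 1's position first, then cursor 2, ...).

After op 1 (move_left): buffer="mjimtlfs" (len 8), cursors c1@2 c2@4 c3@7, authorship ........
After op 2 (move_right): buffer="mjimtlfs" (len 8), cursors c1@3 c2@5 c3@8, authorship ........
After op 3 (insert('t')): buffer="mjitmttlfst" (len 11), cursors c1@4 c2@7 c3@11, authorship ...1..2...3
After op 4 (move_right): buffer="mjitmttlfst" (len 11), cursors c1@5 c2@8 c3@11, authorship ...1..2...3
After op 5 (move_right): buffer="mjitmttlfst" (len 11), cursors c1@6 c2@9 c3@11, authorship ...1..2...3

Answer: 6 9 11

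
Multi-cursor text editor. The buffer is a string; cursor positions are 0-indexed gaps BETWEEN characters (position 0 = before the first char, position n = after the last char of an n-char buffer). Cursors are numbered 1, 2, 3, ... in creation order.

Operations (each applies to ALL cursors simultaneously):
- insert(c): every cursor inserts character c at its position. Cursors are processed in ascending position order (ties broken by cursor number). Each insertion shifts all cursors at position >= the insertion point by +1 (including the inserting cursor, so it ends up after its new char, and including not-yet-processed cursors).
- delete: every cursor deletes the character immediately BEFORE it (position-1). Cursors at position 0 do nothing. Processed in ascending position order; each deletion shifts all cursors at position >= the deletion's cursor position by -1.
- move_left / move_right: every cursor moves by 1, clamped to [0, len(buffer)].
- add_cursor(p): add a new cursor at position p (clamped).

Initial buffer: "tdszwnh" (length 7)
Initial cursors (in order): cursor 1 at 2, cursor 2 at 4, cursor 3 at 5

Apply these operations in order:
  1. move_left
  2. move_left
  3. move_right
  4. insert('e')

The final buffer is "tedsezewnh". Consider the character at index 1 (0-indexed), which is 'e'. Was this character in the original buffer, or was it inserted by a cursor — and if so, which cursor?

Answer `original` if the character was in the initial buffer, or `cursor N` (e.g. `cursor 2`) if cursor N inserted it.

Answer: cursor 1

Derivation:
After op 1 (move_left): buffer="tdszwnh" (len 7), cursors c1@1 c2@3 c3@4, authorship .......
After op 2 (move_left): buffer="tdszwnh" (len 7), cursors c1@0 c2@2 c3@3, authorship .......
After op 3 (move_right): buffer="tdszwnh" (len 7), cursors c1@1 c2@3 c3@4, authorship .......
After op 4 (insert('e')): buffer="tedsezewnh" (len 10), cursors c1@2 c2@5 c3@7, authorship .1..2.3...
Authorship (.=original, N=cursor N): . 1 . . 2 . 3 . . .
Index 1: author = 1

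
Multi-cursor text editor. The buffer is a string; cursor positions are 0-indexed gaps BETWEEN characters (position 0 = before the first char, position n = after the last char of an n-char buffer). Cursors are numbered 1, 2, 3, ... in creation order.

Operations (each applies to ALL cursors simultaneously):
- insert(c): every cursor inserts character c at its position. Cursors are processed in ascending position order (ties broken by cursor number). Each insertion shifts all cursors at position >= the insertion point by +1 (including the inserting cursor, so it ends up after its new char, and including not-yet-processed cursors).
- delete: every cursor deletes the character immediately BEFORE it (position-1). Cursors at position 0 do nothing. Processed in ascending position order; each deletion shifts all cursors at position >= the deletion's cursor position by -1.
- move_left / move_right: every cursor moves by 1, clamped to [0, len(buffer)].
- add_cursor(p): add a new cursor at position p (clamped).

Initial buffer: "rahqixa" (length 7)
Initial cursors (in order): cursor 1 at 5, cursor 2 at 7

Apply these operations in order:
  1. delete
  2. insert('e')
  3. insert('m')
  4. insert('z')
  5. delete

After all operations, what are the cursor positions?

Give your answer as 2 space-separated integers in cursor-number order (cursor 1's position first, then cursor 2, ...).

After op 1 (delete): buffer="rahqx" (len 5), cursors c1@4 c2@5, authorship .....
After op 2 (insert('e')): buffer="rahqexe" (len 7), cursors c1@5 c2@7, authorship ....1.2
After op 3 (insert('m')): buffer="rahqemxem" (len 9), cursors c1@6 c2@9, authorship ....11.22
After op 4 (insert('z')): buffer="rahqemzxemz" (len 11), cursors c1@7 c2@11, authorship ....111.222
After op 5 (delete): buffer="rahqemxem" (len 9), cursors c1@6 c2@9, authorship ....11.22

Answer: 6 9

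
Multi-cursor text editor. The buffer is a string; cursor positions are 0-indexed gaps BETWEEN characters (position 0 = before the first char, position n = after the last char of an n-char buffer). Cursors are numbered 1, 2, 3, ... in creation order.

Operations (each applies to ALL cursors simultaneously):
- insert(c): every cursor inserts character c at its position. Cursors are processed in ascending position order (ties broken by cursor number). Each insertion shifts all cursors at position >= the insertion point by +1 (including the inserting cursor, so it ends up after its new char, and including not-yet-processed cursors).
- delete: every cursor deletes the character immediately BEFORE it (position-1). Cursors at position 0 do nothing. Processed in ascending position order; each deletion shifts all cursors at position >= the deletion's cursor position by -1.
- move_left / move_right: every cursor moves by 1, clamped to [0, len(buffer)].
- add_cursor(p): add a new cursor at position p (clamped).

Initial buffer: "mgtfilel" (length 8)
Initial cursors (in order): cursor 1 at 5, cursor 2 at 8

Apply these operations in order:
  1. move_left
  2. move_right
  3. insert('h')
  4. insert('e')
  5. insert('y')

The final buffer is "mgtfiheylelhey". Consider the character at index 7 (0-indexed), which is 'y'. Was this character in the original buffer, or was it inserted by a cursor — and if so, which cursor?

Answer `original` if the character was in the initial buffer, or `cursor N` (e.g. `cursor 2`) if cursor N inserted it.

Answer: cursor 1

Derivation:
After op 1 (move_left): buffer="mgtfilel" (len 8), cursors c1@4 c2@7, authorship ........
After op 2 (move_right): buffer="mgtfilel" (len 8), cursors c1@5 c2@8, authorship ........
After op 3 (insert('h')): buffer="mgtfihlelh" (len 10), cursors c1@6 c2@10, authorship .....1...2
After op 4 (insert('e')): buffer="mgtfihelelhe" (len 12), cursors c1@7 c2@12, authorship .....11...22
After op 5 (insert('y')): buffer="mgtfiheylelhey" (len 14), cursors c1@8 c2@14, authorship .....111...222
Authorship (.=original, N=cursor N): . . . . . 1 1 1 . . . 2 2 2
Index 7: author = 1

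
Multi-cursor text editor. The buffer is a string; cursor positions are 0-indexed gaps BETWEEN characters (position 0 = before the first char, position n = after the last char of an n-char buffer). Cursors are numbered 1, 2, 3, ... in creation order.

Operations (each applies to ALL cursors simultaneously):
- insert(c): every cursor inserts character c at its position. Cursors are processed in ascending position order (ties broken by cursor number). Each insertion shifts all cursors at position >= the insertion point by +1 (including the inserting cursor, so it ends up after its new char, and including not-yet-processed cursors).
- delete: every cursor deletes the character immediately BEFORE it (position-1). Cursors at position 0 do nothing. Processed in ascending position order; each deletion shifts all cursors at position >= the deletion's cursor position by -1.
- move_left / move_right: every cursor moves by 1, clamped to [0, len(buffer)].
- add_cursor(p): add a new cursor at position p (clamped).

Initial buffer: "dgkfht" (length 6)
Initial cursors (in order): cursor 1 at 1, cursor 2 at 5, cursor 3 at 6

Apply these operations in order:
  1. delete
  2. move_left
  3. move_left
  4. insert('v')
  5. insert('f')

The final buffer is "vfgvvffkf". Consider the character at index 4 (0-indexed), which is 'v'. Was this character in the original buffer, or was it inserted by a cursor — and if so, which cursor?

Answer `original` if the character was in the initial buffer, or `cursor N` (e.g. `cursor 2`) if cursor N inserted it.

After op 1 (delete): buffer="gkf" (len 3), cursors c1@0 c2@3 c3@3, authorship ...
After op 2 (move_left): buffer="gkf" (len 3), cursors c1@0 c2@2 c3@2, authorship ...
After op 3 (move_left): buffer="gkf" (len 3), cursors c1@0 c2@1 c3@1, authorship ...
After op 4 (insert('v')): buffer="vgvvkf" (len 6), cursors c1@1 c2@4 c3@4, authorship 1.23..
After op 5 (insert('f')): buffer="vfgvvffkf" (len 9), cursors c1@2 c2@7 c3@7, authorship 11.2323..
Authorship (.=original, N=cursor N): 1 1 . 2 3 2 3 . .
Index 4: author = 3

Answer: cursor 3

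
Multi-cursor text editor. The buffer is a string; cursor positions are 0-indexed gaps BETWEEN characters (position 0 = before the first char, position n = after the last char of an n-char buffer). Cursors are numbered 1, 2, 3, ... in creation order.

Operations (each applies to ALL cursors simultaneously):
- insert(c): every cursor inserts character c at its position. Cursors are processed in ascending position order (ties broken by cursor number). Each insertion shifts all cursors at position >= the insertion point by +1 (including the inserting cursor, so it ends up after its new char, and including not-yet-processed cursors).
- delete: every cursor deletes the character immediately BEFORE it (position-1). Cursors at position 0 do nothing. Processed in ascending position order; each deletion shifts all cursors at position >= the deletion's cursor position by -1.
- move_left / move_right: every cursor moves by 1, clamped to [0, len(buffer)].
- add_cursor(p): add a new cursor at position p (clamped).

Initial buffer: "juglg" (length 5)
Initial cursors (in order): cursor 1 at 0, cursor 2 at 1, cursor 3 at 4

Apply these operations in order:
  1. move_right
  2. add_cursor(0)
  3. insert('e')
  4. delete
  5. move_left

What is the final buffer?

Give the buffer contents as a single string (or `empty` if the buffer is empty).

Answer: juglg

Derivation:
After op 1 (move_right): buffer="juglg" (len 5), cursors c1@1 c2@2 c3@5, authorship .....
After op 2 (add_cursor(0)): buffer="juglg" (len 5), cursors c4@0 c1@1 c2@2 c3@5, authorship .....
After op 3 (insert('e')): buffer="ejeueglge" (len 9), cursors c4@1 c1@3 c2@5 c3@9, authorship 4.1.2...3
After op 4 (delete): buffer="juglg" (len 5), cursors c4@0 c1@1 c2@2 c3@5, authorship .....
After op 5 (move_left): buffer="juglg" (len 5), cursors c1@0 c4@0 c2@1 c3@4, authorship .....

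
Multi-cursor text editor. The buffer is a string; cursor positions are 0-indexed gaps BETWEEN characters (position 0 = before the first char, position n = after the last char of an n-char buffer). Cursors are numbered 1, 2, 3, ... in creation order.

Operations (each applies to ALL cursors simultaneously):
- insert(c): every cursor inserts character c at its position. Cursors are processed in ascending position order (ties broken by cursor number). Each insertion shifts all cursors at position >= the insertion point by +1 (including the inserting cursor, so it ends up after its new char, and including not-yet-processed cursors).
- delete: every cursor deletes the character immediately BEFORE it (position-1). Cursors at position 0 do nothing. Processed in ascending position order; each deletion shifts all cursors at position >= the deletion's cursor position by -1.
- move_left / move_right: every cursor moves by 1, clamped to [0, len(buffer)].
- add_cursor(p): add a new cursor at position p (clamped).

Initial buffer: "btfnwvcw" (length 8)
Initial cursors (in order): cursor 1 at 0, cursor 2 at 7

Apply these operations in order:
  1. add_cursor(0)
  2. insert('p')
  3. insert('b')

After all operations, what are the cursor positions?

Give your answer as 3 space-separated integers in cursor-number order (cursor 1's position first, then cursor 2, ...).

After op 1 (add_cursor(0)): buffer="btfnwvcw" (len 8), cursors c1@0 c3@0 c2@7, authorship ........
After op 2 (insert('p')): buffer="ppbtfnwvcpw" (len 11), cursors c1@2 c3@2 c2@10, authorship 13.......2.
After op 3 (insert('b')): buffer="ppbbbtfnwvcpbw" (len 14), cursors c1@4 c3@4 c2@13, authorship 1313.......22.

Answer: 4 13 4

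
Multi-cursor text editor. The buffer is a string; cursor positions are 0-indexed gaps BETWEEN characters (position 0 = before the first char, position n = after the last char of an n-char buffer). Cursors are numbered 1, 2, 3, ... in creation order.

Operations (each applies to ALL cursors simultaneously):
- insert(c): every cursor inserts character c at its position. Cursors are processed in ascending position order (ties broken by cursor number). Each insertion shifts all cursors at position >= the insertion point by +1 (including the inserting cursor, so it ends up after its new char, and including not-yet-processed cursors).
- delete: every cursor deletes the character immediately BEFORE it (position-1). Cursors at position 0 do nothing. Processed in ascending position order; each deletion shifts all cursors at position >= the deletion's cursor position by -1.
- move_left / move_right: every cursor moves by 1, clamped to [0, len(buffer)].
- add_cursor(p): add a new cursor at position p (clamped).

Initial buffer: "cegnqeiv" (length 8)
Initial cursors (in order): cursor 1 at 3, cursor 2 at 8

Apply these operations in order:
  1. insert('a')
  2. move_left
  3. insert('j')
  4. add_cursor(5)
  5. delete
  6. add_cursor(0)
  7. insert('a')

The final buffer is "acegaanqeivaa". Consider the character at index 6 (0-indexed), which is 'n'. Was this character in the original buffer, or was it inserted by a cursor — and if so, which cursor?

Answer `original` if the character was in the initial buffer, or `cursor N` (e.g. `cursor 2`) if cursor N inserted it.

After op 1 (insert('a')): buffer="ceganqeiva" (len 10), cursors c1@4 c2@10, authorship ...1.....2
After op 2 (move_left): buffer="ceganqeiva" (len 10), cursors c1@3 c2@9, authorship ...1.....2
After op 3 (insert('j')): buffer="cegjanqeivja" (len 12), cursors c1@4 c2@11, authorship ...11.....22
After op 4 (add_cursor(5)): buffer="cegjanqeivja" (len 12), cursors c1@4 c3@5 c2@11, authorship ...11.....22
After op 5 (delete): buffer="cegnqeiva" (len 9), cursors c1@3 c3@3 c2@8, authorship ........2
After op 6 (add_cursor(0)): buffer="cegnqeiva" (len 9), cursors c4@0 c1@3 c3@3 c2@8, authorship ........2
After op 7 (insert('a')): buffer="acegaanqeivaa" (len 13), cursors c4@1 c1@6 c3@6 c2@12, authorship 4...13.....22
Authorship (.=original, N=cursor N): 4 . . . 1 3 . . . . . 2 2
Index 6: author = original

Answer: original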